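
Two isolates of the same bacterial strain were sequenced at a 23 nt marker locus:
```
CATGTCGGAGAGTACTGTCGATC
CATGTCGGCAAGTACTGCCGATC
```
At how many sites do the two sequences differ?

3

Mismatches (1-based): site 9: A→C; site 10: G→A; site 18: T→C.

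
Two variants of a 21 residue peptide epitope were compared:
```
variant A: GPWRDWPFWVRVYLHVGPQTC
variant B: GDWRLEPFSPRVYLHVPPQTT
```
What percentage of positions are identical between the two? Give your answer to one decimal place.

Mismatches at positions 2, 5, 6, 9, 10, 17, 21 (1-based): 7 of 21.
Identical positions: 14/21 = 66.67% → 66.7%.

66.7%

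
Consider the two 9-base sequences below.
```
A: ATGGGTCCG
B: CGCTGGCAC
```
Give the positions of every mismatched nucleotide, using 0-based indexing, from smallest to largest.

0, 1, 2, 3, 5, 7, 8

Differences at position 0 (A→C), position 1 (T→G), position 2 (G→C), position 3 (G→T), position 5 (T→G), position 7 (C→A), position 8 (G→C).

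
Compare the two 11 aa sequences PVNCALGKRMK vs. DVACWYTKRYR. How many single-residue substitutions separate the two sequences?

Mismatches (1-based): position 1: P→D; position 3: N→A; position 5: A→W; position 6: L→Y; position 7: G→T; position 10: M→Y; position 11: K→R.

7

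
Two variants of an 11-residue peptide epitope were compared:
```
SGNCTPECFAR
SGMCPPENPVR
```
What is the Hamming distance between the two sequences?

The sequences differ at positions 3, 5, 8, 9, 10 (1-based) — 5 in total.

5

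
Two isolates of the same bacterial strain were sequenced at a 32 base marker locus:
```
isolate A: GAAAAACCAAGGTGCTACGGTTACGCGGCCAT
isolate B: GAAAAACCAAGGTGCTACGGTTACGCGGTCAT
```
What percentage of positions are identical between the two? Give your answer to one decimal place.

96.9%

Mismatch at position 29 (1-based): 1 of 32.
Identical positions: 31/32 = 96.88% → 96.9%.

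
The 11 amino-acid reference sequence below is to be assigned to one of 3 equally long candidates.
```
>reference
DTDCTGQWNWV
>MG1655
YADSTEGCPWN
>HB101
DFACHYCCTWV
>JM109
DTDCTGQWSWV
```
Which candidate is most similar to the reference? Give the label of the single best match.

JM109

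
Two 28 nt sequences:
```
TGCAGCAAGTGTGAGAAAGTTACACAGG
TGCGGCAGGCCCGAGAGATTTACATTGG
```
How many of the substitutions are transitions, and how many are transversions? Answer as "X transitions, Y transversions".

6 transitions, 3 transversions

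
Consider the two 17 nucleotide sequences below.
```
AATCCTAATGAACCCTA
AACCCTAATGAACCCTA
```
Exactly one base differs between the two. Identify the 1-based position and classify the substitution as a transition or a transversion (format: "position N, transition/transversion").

position 3, transition

Position 3 changes T→C. T is a pyrimidine and C is a pyrimidine, so this is a transition.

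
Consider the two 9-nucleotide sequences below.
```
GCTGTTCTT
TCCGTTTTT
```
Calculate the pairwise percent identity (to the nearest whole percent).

3 positions differ (1, 3, 7), so 6 of 9 match: 6/9 = 66.67%.

67%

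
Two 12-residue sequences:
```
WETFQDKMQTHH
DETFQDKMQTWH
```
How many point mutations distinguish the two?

2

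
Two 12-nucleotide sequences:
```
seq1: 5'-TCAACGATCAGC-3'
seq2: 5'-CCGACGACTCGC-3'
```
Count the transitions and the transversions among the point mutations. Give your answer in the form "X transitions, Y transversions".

4 transitions, 1 transversion

Mismatches (1-based):
position 1: T→C (pyrimidine→pyrimidine, transition)
position 3: A→G (purine→purine, transition)
position 8: T→C (pyrimidine→pyrimidine, transition)
position 9: C→T (pyrimidine→pyrimidine, transition)
position 10: A→C (purine→pyrimidine, transversion)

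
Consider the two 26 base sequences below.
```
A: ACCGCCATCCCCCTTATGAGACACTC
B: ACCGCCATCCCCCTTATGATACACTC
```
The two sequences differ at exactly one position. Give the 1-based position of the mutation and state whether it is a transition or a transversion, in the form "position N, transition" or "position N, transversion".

Position 20 changes G→T. G is a purine and T is a pyrimidine, so this is a transversion.

position 20, transversion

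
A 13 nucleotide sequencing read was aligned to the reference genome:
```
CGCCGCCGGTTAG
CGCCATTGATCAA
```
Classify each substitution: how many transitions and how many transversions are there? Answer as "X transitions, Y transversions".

Transitions (purine↔purine or pyrimidine↔pyrimidine): 5 G→A, 6 C→T, 7 C→T, 9 G→A, 11 T→C, 13 G→A.
Transversions (purine↔pyrimidine): none.

6 transitions, 0 transversions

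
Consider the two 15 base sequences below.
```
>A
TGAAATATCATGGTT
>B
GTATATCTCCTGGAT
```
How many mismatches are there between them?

6

The sequences differ at bases 1, 2, 4, 7, 10, 14 (1-based) — 6 in total.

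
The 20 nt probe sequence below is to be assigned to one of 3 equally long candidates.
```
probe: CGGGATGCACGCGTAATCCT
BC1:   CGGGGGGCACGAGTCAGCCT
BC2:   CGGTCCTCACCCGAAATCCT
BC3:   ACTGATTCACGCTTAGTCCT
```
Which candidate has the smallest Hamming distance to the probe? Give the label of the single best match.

BC1

BC1 differs at 5 bases; BC2 differs at 6 bases; BC3 differs at 6 bases. The closest is BC1.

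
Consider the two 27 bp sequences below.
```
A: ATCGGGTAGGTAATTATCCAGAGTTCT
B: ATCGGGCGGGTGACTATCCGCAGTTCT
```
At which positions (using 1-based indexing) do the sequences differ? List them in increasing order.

7, 8, 12, 14, 20, 21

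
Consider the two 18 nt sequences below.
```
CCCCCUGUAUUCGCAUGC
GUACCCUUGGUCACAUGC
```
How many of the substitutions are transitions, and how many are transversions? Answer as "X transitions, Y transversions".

4 transitions, 4 transversions

Transitions (purine↔purine or pyrimidine↔pyrimidine): 2 C→U, 6 U→C, 9 A→G, 13 G→A.
Transversions (purine↔pyrimidine): 1 C→G, 3 C→A, 7 G→U, 10 U→G.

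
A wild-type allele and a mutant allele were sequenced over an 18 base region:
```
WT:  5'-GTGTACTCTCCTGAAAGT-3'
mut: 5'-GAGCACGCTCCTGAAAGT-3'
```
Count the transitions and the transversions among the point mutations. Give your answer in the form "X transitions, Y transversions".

Transitions (purine↔purine or pyrimidine↔pyrimidine): 4 T→C.
Transversions (purine↔pyrimidine): 2 T→A, 7 T→G.

1 transition, 2 transversions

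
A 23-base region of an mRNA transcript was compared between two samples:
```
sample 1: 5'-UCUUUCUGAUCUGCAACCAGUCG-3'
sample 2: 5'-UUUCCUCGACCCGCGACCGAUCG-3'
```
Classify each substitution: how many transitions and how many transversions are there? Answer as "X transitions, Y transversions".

Mismatches (1-based):
base 2: C→U (pyrimidine→pyrimidine, transition)
base 4: U→C (pyrimidine→pyrimidine, transition)
base 5: U→C (pyrimidine→pyrimidine, transition)
base 6: C→U (pyrimidine→pyrimidine, transition)
base 7: U→C (pyrimidine→pyrimidine, transition)
base 10: U→C (pyrimidine→pyrimidine, transition)
base 12: U→C (pyrimidine→pyrimidine, transition)
base 15: A→G (purine→purine, transition)
base 19: A→G (purine→purine, transition)
base 20: G→A (purine→purine, transition)

10 transitions, 0 transversions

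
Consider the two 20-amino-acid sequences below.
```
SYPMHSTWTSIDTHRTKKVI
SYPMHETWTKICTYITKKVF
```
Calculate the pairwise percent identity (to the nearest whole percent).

70%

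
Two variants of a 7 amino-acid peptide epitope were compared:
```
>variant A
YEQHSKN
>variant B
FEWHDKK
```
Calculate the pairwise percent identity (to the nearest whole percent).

43%

4 positions differ (1, 3, 5, 7), so 3 of 7 match: 3/7 = 42.86%.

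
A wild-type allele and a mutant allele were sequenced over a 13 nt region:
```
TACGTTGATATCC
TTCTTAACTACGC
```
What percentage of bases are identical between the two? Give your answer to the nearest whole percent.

46%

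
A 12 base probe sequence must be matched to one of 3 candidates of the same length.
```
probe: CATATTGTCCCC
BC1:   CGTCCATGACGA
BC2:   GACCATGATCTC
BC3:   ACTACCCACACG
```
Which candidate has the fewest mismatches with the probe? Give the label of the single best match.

BC2

BC1 differs at 9 bases; BC2 differs at 7 bases; BC3 differs at 8 bases. The closest is BC2.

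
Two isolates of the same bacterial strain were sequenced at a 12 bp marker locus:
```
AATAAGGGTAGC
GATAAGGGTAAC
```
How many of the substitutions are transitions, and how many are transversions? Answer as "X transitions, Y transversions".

2 transitions, 0 transversions

Mismatches (1-based):
site 1: A→G (purine→purine, transition)
site 11: G→A (purine→purine, transition)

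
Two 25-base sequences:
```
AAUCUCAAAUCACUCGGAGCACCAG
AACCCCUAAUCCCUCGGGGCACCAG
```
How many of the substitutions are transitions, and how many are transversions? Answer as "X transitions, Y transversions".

Mismatches (1-based):
site 3: U→C (pyrimidine→pyrimidine, transition)
site 5: U→C (pyrimidine→pyrimidine, transition)
site 7: A→U (purine→pyrimidine, transversion)
site 12: A→C (purine→pyrimidine, transversion)
site 18: A→G (purine→purine, transition)

3 transitions, 2 transversions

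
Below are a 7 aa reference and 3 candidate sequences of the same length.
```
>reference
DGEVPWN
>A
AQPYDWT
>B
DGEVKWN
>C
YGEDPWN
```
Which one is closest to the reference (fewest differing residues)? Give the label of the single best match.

Hamming distances to reference — A: 6; B: 1; C: 2.
Smallest is B with 1 mismatch.

B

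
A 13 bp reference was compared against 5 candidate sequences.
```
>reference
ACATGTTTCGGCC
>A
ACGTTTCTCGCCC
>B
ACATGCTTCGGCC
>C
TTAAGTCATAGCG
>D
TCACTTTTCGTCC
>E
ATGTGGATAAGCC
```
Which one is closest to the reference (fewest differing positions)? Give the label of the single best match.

B

Hamming distances to reference — A: 4; B: 1; C: 8; D: 4; E: 6.
Smallest is B with 1 mismatch.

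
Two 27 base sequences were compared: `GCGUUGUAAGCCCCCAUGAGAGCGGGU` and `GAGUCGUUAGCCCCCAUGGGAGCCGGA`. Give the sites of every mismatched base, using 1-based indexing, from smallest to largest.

Scanning 1-based: 2: C/A; 5: U/C; 8: A/U; 19: A/G; 24: G/C; 27: U/A.

2, 5, 8, 19, 24, 27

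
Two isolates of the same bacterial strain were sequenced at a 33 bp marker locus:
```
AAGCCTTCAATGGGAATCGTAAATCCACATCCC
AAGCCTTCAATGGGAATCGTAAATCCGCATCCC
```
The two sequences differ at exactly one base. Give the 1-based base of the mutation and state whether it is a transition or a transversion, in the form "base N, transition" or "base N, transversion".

Base 27 changes A→G. A is a purine and G is a purine, so this is a transition.

base 27, transition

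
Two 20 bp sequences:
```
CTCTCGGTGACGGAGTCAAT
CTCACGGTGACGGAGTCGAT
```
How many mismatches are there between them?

2

Comparing position by position, 2 positions differ: 4 (T/A), 18 (A/G).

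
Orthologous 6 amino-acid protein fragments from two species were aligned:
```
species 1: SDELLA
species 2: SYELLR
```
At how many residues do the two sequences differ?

Mismatches (1-based): residue 2: D→Y; residue 6: A→R.

2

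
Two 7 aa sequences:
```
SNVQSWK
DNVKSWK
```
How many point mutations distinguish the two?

The sequences differ at residues 1, 4 (1-based) — 2 in total.

2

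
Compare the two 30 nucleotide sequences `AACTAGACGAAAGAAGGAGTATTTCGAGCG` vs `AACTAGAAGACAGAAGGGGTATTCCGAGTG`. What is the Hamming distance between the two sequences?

The sequences differ at positions 8, 11, 18, 24, 29 (1-based) — 5 in total.

5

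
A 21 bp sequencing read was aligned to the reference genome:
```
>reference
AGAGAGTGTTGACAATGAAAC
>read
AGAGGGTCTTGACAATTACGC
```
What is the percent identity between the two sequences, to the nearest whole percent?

76%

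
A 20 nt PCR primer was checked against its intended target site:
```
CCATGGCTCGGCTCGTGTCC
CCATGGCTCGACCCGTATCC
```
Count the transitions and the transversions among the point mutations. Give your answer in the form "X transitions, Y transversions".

3 transitions, 0 transversions

Mismatches (1-based):
site 11: G→A (purine→purine, transition)
site 13: T→C (pyrimidine→pyrimidine, transition)
site 17: G→A (purine→purine, transition)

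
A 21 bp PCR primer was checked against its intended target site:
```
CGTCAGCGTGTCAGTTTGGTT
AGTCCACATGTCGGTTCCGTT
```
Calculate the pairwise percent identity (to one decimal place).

7 positions differ (1, 5, 6, 8, 13, 17, 18), so 14 of 21 match: 14/21 = 66.67%.

66.7%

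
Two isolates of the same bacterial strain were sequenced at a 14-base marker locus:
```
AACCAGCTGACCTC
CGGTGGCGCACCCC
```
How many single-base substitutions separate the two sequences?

The sequences differ at sites 1, 2, 3, 4, 5, 8, 9, 13 (1-based) — 8 in total.

8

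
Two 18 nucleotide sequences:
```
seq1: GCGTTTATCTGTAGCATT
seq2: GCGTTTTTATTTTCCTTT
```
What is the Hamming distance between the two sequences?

6

Comparing position by position, 6 positions differ: 7 (A/T), 9 (C/A), 11 (G/T), 13 (A/T), 14 (G/C), 16 (A/T).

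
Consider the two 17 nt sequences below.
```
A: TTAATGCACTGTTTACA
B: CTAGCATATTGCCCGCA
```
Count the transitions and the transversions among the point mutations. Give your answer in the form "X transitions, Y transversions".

Mismatches (1-based):
position 1: T→C (pyrimidine→pyrimidine, transition)
position 4: A→G (purine→purine, transition)
position 5: T→C (pyrimidine→pyrimidine, transition)
position 6: G→A (purine→purine, transition)
position 7: C→T (pyrimidine→pyrimidine, transition)
position 9: C→T (pyrimidine→pyrimidine, transition)
position 12: T→C (pyrimidine→pyrimidine, transition)
position 13: T→C (pyrimidine→pyrimidine, transition)
position 14: T→C (pyrimidine→pyrimidine, transition)
position 15: A→G (purine→purine, transition)

10 transitions, 0 transversions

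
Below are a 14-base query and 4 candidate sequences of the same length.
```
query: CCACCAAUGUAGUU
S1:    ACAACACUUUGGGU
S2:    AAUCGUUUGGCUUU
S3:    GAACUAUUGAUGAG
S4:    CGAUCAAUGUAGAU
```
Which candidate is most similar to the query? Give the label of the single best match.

S1 differs at 6 positions; S2 differs at 9 positions; S3 differs at 8 positions; S4 differs at 3 positions. The closest is S4.

S4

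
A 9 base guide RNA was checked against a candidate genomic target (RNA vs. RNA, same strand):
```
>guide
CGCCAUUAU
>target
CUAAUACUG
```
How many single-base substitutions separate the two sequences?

The sequences differ at sites 2, 3, 4, 5, 6, 7, 8, 9 (1-based) — 8 in total.

8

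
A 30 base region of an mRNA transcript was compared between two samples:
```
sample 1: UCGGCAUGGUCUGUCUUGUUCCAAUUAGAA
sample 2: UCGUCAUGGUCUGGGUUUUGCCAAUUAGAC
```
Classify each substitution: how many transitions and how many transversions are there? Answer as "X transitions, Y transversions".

0 transitions, 6 transversions

Transitions (purine↔purine or pyrimidine↔pyrimidine): none.
Transversions (purine↔pyrimidine): 4 G→U, 14 U→G, 15 C→G, 18 G→U, 20 U→G, 30 A→C.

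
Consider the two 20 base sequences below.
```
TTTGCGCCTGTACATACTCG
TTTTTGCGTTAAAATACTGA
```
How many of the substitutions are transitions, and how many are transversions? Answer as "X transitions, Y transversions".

2 transitions, 6 transversions

Transitions (purine↔purine or pyrimidine↔pyrimidine): 5 C→T, 20 G→A.
Transversions (purine↔pyrimidine): 4 G→T, 8 C→G, 10 G→T, 11 T→A, 13 C→A, 19 C→G.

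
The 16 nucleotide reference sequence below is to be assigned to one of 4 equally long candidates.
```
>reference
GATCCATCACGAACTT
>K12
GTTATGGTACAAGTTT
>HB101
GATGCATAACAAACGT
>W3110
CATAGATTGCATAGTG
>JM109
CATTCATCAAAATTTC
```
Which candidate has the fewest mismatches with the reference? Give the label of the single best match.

HB101

Hamming distances to reference — K12: 9; HB101: 4; W3110: 9; JM109: 7.
Smallest is HB101 with 4 mismatches.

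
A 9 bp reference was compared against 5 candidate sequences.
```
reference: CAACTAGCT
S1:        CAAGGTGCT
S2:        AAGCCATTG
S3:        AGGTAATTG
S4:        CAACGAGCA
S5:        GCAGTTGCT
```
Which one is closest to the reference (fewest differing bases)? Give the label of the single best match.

Hamming distances to reference — S1: 3; S2: 6; S3: 8; S4: 2; S5: 4.
Smallest is S4 with 2 mismatches.

S4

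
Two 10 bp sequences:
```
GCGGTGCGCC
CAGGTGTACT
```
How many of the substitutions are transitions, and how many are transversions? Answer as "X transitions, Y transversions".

Mismatches (1-based):
site 1: G→C (purine→pyrimidine, transversion)
site 2: C→A (pyrimidine→purine, transversion)
site 7: C→T (pyrimidine→pyrimidine, transition)
site 8: G→A (purine→purine, transition)
site 10: C→T (pyrimidine→pyrimidine, transition)

3 transitions, 2 transversions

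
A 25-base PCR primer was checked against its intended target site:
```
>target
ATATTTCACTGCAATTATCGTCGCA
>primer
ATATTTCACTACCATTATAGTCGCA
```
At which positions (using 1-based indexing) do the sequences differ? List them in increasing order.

11, 13, 19

Differences at position 11 (G→A), position 13 (A→C), position 19 (C→A).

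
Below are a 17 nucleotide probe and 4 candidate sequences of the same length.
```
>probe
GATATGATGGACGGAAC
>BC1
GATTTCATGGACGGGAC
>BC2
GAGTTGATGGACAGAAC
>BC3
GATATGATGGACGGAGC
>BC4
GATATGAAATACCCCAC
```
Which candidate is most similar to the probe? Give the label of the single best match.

BC1 differs at 3 bases; BC2 differs at 3 bases; BC3 differs at 1 base; BC4 differs at 6 bases. The closest is BC3.

BC3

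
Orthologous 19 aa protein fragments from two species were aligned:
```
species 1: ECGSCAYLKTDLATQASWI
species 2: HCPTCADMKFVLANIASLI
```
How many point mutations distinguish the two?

The sequences differ at residues 1, 3, 4, 7, 8, 10, 11, 14, 15, 18 (1-based) — 10 in total.

10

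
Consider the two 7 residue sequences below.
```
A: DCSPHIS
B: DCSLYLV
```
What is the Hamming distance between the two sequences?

4

Comparing position by position, 4 positions differ: 4 (P/L), 5 (H/Y), 6 (I/L), 7 (S/V).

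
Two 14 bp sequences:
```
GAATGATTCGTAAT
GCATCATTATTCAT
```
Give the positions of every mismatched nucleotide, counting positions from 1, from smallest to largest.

2, 5, 9, 10, 12

Differences at position 2 (A→C), position 5 (G→C), position 9 (C→A), position 10 (G→T), position 12 (A→C).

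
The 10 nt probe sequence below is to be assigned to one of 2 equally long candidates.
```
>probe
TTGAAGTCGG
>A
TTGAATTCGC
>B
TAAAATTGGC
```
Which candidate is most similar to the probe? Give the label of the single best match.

A differs at 2 sites; B differs at 5 sites. The closest is A.

A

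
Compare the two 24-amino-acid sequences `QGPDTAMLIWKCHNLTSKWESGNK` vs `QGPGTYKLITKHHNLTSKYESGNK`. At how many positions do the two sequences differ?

Comparing position by position, 6 positions differ: 4 (D/G), 6 (A/Y), 7 (M/K), 10 (W/T), 12 (C/H), 19 (W/Y).

6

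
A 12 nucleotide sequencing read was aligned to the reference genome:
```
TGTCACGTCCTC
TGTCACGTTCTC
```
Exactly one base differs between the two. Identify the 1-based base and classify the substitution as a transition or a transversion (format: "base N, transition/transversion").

base 9, transition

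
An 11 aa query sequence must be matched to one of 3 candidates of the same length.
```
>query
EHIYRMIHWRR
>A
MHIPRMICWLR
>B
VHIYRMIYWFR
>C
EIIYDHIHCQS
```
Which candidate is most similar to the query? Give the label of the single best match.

A differs at 4 residues; B differs at 3 residues; C differs at 6 residues. The closest is B.

B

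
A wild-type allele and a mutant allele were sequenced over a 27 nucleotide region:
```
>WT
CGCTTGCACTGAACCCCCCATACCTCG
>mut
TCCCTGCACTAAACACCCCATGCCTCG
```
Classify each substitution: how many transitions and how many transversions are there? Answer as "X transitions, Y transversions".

4 transitions, 2 transversions

Mismatches (1-based):
site 1: C→T (pyrimidine→pyrimidine, transition)
site 2: G→C (purine→pyrimidine, transversion)
site 4: T→C (pyrimidine→pyrimidine, transition)
site 11: G→A (purine→purine, transition)
site 15: C→A (pyrimidine→purine, transversion)
site 22: A→G (purine→purine, transition)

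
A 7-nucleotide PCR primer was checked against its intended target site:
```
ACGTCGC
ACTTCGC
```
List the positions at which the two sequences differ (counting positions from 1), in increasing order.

Scanning 1-based: 3: G/T.

3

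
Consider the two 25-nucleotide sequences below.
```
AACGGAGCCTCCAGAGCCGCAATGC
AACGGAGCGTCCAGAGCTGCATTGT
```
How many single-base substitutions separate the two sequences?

4

Mismatches (1-based): site 9: C→G; site 18: C→T; site 22: A→T; site 25: C→T.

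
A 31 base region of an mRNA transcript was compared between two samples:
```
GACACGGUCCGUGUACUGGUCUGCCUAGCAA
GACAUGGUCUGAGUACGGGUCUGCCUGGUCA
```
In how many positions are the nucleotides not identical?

The sequences differ at positions 5, 10, 12, 17, 27, 29, 30 (1-based) — 7 in total.

7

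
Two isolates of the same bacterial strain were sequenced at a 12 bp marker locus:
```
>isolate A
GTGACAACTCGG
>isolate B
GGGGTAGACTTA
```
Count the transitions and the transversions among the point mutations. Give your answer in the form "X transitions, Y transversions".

Transitions (purine↔purine or pyrimidine↔pyrimidine): 4 A→G, 5 C→T, 7 A→G, 9 T→C, 10 C→T, 12 G→A.
Transversions (purine↔pyrimidine): 2 T→G, 8 C→A, 11 G→T.

6 transitions, 3 transversions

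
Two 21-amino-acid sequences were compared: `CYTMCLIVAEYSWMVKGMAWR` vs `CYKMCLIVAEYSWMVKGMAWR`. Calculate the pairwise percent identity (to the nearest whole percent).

1 position differs (3), so 20 of 21 match: 20/21 = 95.24%.

95%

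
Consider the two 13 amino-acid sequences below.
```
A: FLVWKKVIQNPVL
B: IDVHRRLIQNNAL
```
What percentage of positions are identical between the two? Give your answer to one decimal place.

38.5%

8 positions differ (1, 2, 4, 5, 6, 7, 11, 12), so 5 of 13 match: 5/13 = 38.46%.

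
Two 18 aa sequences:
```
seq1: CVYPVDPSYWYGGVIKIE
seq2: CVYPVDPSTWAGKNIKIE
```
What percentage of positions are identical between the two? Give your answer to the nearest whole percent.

Mismatches at positions 9, 11, 13, 14 (1-based): 4 of 18.
Identical positions: 14/18 = 77.78% → 78%.

78%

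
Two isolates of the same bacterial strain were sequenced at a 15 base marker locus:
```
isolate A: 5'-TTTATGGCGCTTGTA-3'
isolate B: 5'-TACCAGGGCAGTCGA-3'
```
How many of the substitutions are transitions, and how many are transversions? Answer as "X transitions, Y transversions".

Mismatches (1-based):
site 2: T→A (pyrimidine→purine, transversion)
site 3: T→C (pyrimidine→pyrimidine, transition)
site 4: A→C (purine→pyrimidine, transversion)
site 5: T→A (pyrimidine→purine, transversion)
site 8: C→G (pyrimidine→purine, transversion)
site 9: G→C (purine→pyrimidine, transversion)
site 10: C→A (pyrimidine→purine, transversion)
site 11: T→G (pyrimidine→purine, transversion)
site 13: G→C (purine→pyrimidine, transversion)
site 14: T→G (pyrimidine→purine, transversion)

1 transition, 9 transversions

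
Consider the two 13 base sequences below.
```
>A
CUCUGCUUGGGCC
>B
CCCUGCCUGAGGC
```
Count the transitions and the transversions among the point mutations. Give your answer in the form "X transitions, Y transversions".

Mismatches (1-based):
site 2: U→C (pyrimidine→pyrimidine, transition)
site 7: U→C (pyrimidine→pyrimidine, transition)
site 10: G→A (purine→purine, transition)
site 12: C→G (pyrimidine→purine, transversion)

3 transitions, 1 transversion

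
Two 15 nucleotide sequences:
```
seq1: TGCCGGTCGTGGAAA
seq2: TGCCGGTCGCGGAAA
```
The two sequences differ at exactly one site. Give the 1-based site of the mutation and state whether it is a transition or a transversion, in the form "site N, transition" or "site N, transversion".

site 10, transition

Site 10 changes T→C. T is a pyrimidine and C is a pyrimidine, so this is a transition.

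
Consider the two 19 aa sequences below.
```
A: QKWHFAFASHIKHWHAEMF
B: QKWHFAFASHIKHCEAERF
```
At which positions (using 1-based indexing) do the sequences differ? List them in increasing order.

14, 15, 18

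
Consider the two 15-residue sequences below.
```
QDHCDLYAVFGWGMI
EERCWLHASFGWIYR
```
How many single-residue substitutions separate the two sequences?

9

Comparing position by position, 9 residues differ: 1 (Q/E), 2 (D/E), 3 (H/R), 5 (D/W), 7 (Y/H), 9 (V/S), 13 (G/I), 14 (M/Y), 15 (I/R).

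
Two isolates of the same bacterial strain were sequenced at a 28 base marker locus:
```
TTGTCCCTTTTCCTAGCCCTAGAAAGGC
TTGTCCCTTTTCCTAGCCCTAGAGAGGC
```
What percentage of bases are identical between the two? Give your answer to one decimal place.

1 position differs (24), so 27 of 28 match: 27/28 = 96.43%.

96.4%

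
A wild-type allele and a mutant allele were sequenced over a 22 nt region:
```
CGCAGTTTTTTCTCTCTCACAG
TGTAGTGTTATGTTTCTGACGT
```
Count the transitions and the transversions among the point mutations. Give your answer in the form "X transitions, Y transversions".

Transitions (purine↔purine or pyrimidine↔pyrimidine): 1 C→T, 3 C→T, 14 C→T, 21 A→G.
Transversions (purine↔pyrimidine): 7 T→G, 10 T→A, 12 C→G, 18 C→G, 22 G→T.

4 transitions, 5 transversions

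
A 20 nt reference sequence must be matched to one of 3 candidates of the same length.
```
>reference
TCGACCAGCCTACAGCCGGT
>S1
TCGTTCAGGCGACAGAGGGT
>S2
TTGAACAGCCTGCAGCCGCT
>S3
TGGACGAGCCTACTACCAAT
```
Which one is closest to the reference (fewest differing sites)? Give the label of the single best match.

S2

S1 differs at 6 sites; S2 differs at 4 sites; S3 differs at 6 sites. The closest is S2.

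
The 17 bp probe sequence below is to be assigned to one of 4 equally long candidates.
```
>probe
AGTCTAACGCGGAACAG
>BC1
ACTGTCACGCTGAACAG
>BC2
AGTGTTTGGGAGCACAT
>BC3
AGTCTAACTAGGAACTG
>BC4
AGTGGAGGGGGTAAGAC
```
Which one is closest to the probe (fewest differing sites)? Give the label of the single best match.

BC3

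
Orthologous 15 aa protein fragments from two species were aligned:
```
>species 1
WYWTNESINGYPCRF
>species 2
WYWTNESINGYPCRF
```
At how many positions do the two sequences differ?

0

The two sequences are identical at every position.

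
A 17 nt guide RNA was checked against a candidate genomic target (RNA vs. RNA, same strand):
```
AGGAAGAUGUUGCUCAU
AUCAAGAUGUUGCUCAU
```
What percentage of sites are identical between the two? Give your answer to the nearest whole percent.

88%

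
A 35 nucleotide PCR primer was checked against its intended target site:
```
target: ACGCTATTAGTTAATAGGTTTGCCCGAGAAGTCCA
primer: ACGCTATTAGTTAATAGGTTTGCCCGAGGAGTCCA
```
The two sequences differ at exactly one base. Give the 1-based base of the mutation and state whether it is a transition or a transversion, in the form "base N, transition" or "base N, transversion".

base 29, transition

The sequences differ only at base 29: A→G (purine→purine), a transition.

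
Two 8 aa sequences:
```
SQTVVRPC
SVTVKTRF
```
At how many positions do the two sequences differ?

5

Mismatches (1-based): position 2: Q→V; position 5: V→K; position 6: R→T; position 7: P→R; position 8: C→F.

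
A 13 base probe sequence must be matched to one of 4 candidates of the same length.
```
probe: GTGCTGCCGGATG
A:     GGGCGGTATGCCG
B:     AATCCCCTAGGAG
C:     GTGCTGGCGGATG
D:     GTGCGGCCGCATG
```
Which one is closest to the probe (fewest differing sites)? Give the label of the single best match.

C

A differs at 7 sites; B differs at 9 sites; C differs at 1 site; D differs at 2 sites. The closest is C.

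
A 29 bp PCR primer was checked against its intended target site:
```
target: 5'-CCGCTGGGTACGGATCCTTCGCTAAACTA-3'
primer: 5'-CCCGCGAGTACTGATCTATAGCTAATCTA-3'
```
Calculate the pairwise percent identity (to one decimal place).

69.0%

Mismatches at positions 3, 4, 5, 7, 12, 17, 18, 20, 26 (1-based): 9 of 29.
Identical positions: 20/29 = 68.97% → 69.0%.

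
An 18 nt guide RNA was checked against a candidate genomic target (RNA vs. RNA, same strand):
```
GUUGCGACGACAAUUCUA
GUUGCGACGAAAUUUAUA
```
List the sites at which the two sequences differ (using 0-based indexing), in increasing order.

Scanning 0-based: 10: C/A; 12: A/U; 15: C/A.

10, 12, 15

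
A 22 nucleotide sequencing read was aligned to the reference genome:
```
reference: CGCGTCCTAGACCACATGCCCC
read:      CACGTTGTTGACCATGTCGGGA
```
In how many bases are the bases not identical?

11

Comparing position by position, 11 bases differ: 2 (G/A), 6 (C/T), 7 (C/G), 9 (A/T), 15 (C/T), 16 (A/G), 18 (G/C), 19 (C/G), 20 (C/G), 21 (C/G), 22 (C/A).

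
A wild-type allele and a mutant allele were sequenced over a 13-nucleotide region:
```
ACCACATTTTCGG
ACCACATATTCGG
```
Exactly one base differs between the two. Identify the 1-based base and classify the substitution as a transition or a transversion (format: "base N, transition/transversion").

base 8, transversion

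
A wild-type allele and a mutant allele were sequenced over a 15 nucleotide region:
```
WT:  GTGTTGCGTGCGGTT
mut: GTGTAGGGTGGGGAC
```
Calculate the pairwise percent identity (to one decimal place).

66.7%

Mismatches at positions 5, 7, 11, 14, 15 (1-based): 5 of 15.
Identical positions: 10/15 = 66.67% → 66.7%.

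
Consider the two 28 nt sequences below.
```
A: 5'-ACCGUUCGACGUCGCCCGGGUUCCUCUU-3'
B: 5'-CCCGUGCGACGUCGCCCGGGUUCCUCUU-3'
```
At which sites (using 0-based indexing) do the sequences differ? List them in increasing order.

0, 5

Scanning 0-based: 0: A/C; 5: U/G.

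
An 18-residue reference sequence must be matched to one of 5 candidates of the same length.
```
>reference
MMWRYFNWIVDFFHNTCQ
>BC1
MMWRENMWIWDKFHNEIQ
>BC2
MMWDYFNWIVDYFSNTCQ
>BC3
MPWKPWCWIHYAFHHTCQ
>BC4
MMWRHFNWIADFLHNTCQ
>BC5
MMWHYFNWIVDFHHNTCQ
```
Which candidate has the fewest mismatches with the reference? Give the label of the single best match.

BC5

Hamming distances to reference — BC1: 7; BC2: 3; BC3: 9; BC4: 3; BC5: 2.
Smallest is BC5 with 2 mismatches.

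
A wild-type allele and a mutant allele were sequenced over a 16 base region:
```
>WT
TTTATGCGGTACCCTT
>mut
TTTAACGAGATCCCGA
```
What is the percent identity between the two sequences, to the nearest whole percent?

8 positions differ (5, 6, 7, 8, 10, 11, 15, 16), so 8 of 16 match: 8/16 = 50%.

50%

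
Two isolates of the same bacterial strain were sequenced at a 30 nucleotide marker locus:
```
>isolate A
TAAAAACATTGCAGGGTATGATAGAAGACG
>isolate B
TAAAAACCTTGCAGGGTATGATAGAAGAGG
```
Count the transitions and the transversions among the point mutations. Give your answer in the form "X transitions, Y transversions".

0 transitions, 2 transversions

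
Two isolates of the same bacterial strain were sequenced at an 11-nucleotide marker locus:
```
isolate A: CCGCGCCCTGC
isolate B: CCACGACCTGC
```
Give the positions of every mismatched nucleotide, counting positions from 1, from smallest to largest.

Differences at position 3 (G→A), position 6 (C→A).

3, 6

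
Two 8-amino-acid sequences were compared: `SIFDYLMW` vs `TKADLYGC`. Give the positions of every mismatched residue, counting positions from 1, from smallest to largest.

Scanning 1-based: 1: S/T; 2: I/K; 3: F/A; 5: Y/L; 6: L/Y; 7: M/G; 8: W/C.

1, 2, 3, 5, 6, 7, 8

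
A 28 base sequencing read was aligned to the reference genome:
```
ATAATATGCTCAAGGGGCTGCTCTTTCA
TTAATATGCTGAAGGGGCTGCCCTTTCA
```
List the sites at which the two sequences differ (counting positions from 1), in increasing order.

1, 11, 22

Differences at site 1 (A→T), site 11 (C→G), site 22 (T→C).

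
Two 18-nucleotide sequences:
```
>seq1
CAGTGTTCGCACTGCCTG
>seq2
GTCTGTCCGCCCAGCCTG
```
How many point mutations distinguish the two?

Mismatches (1-based): site 1: C→G; site 2: A→T; site 3: G→C; site 7: T→C; site 11: A→C; site 13: T→A.

6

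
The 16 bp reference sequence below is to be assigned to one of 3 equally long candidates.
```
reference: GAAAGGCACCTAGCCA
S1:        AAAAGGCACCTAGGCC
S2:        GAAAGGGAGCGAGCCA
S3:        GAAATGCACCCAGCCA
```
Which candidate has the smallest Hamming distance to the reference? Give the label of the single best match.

S3

Hamming distances to reference — S1: 3; S2: 3; S3: 2.
Smallest is S3 with 2 mismatches.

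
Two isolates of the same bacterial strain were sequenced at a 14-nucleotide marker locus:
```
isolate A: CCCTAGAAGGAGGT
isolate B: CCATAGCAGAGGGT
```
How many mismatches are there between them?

Comparing position by position, 4 bases differ: 3 (C/A), 7 (A/C), 10 (G/A), 11 (A/G).

4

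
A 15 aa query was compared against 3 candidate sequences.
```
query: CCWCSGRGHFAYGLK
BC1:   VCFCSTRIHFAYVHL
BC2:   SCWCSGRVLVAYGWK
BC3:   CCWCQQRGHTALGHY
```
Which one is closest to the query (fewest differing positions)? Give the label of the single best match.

BC1 differs at 7 positions; BC2 differs at 5 positions; BC3 differs at 6 positions. The closest is BC2.

BC2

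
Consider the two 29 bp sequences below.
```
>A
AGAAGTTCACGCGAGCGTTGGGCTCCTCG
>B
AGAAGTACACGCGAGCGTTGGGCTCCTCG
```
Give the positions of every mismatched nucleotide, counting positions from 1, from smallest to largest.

7

Scanning 1-based: 7: T/A.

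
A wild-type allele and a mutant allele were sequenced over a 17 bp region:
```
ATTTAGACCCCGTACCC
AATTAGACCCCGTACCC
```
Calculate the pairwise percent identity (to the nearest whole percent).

94%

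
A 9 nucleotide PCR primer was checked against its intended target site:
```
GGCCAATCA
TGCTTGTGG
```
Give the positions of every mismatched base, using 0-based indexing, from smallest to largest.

0, 3, 4, 5, 7, 8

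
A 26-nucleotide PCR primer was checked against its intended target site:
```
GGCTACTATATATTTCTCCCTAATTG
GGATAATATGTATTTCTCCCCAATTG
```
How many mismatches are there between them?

4

The sequences differ at sites 3, 6, 10, 21 (1-based) — 4 in total.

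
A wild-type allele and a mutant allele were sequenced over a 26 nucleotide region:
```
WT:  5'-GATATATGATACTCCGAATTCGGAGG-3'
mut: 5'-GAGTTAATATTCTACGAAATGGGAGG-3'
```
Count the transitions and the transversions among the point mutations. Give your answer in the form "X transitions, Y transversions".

Transitions (purine↔purine or pyrimidine↔pyrimidine): none.
Transversions (purine↔pyrimidine): 3 T→G, 4 A→T, 7 T→A, 8 G→T, 11 A→T, 14 C→A, 19 T→A, 21 C→G.

0 transitions, 8 transversions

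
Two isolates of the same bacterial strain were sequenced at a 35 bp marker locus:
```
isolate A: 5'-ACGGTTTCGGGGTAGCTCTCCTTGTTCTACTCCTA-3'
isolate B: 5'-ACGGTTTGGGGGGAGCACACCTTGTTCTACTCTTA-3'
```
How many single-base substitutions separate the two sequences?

5

The sequences differ at sites 8, 13, 17, 19, 33 (1-based) — 5 in total.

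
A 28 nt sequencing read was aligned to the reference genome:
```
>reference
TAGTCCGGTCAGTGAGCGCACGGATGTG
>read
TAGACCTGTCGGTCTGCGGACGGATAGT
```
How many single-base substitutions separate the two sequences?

The sequences differ at sites 4, 7, 11, 14, 15, 19, 26, 27, 28 (1-based) — 9 in total.

9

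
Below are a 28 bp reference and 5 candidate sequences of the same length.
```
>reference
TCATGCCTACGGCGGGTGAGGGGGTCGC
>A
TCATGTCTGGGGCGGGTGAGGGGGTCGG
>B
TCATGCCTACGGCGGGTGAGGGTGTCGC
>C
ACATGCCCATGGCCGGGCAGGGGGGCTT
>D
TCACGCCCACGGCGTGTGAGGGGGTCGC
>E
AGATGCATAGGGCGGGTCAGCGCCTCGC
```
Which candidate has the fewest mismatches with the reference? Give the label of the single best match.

B

Hamming distances to reference — A: 4; B: 1; C: 9; D: 3; E: 8.
Smallest is B with 1 mismatch.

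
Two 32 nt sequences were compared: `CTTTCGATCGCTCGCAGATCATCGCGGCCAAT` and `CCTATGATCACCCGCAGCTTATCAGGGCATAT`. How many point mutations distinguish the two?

Comparing position by position, 11 positions differ: 2 (T/C), 4 (T/A), 5 (C/T), 10 (G/A), 12 (T/C), 18 (A/C), 20 (C/T), 24 (G/A), 25 (C/G), 29 (C/A), 30 (A/T).

11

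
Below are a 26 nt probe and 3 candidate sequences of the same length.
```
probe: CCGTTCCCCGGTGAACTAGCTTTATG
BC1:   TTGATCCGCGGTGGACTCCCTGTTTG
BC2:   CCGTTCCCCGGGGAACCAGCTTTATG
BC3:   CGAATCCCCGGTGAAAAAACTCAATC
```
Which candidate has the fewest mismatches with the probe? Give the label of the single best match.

BC2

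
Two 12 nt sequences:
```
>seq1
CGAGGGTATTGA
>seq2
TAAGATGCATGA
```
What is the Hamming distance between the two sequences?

Comparing position by position, 7 bases differ: 1 (C/T), 2 (G/A), 5 (G/A), 6 (G/T), 7 (T/G), 8 (A/C), 9 (T/A).

7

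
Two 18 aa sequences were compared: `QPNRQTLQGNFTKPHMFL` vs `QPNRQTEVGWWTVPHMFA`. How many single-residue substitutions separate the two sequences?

6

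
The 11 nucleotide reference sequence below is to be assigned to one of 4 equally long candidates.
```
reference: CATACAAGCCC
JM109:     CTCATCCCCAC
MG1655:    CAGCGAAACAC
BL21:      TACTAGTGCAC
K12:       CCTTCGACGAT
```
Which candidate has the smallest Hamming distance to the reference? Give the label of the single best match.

MG1655

Hamming distances to reference — JM109: 7; MG1655: 5; BL21: 7; K12: 7.
Smallest is MG1655 with 5 mismatches.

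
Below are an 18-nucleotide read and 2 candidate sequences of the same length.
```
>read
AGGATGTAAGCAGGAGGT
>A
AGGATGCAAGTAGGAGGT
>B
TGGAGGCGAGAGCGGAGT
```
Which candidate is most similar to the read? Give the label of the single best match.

A

A differs at 2 sites; B differs at 9 sites. The closest is A.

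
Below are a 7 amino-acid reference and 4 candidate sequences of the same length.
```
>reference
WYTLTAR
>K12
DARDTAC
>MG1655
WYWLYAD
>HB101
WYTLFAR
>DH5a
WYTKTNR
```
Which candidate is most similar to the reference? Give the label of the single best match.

Hamming distances to reference — K12: 5; MG1655: 3; HB101: 1; DH5a: 2.
Smallest is HB101 with 1 mismatch.

HB101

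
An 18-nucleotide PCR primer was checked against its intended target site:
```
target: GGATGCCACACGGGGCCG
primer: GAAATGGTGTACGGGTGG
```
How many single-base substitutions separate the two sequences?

12

Comparing position by position, 12 positions differ: 2 (G/A), 4 (T/A), 5 (G/T), 6 (C/G), 7 (C/G), 8 (A/T), 9 (C/G), 10 (A/T), 11 (C/A), 12 (G/C), 16 (C/T), 17 (C/G).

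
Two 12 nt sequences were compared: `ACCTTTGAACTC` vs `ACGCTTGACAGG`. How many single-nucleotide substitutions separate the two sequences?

The sequences differ at positions 3, 4, 9, 10, 11, 12 (1-based) — 6 in total.

6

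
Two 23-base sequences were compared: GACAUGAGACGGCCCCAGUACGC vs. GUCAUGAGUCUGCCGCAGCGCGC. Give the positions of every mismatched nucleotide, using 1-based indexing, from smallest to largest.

2, 9, 11, 15, 19, 20

Scanning 1-based: 2: A/U; 9: A/U; 11: G/U; 15: C/G; 19: U/C; 20: A/G.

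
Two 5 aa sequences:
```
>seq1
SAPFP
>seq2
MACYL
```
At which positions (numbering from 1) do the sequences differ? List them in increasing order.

1, 3, 4, 5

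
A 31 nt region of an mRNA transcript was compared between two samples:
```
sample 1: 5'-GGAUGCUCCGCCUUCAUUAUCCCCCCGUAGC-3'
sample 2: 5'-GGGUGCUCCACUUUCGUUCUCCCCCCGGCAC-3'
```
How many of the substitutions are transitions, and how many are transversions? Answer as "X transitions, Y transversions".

Transitions (purine↔purine or pyrimidine↔pyrimidine): 3 A→G, 10 G→A, 12 C→U, 16 A→G, 30 G→A.
Transversions (purine↔pyrimidine): 19 A→C, 28 U→G, 29 A→C.

5 transitions, 3 transversions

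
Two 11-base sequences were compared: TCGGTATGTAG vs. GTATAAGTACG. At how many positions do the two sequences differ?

9

Comparing position by position, 9 positions differ: 1 (T/G), 2 (C/T), 3 (G/A), 4 (G/T), 5 (T/A), 7 (T/G), 8 (G/T), 9 (T/A), 10 (A/C).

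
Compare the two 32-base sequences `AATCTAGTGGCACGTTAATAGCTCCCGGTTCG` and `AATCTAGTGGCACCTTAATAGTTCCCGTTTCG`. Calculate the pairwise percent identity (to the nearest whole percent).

91%

3 positions differ (14, 22, 28), so 29 of 32 match: 29/32 = 90.62%.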